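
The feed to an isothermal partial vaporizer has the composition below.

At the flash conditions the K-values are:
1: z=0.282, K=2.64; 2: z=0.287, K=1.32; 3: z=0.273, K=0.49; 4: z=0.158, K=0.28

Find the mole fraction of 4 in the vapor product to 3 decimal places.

y_4 = 0.065

Let β = V/F and solve Σ zᵢ(Kᵢ−1)/(1+β(Kᵢ−1)) = 0.
Feasibility: ΣzᵢKᵢ = 1.301, Σzᵢ/Kᵢ = 1.446 — both > 1, two phases present.
Iterate (Newton) starting at β = 0.5:
  β = 0.500: g = -0.0314, g' = -0.579 → β = 0.446
  β = 0.446: g = -0.0002, g' = -0.572 → β = 0.445
Converged at β = 0.445.
Compositions from xᵢ = zᵢ/(1+β(Kᵢ−1)), yᵢ = Kᵢxᵢ:
  1: x = 0.163, y = 0.430
  2: x = 0.251, y = 0.332
  3: x = 0.353, y = 0.173
  4: x = 0.233, y = 0.065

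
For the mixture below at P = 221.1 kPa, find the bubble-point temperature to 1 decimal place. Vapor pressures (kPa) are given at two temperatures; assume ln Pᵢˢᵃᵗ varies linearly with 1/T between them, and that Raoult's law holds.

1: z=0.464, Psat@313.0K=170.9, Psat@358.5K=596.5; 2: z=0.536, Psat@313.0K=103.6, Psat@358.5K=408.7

Bubble-point temperature: ΣzᵢPᵢˢᵃᵗ(T) = P. Interpolate ln Pᵢˢᵃᵗ = aᵢ + bᵢ/T.
  T = 313.0 K: ΣzᵢPᵢˢᵃᵗ = 134.83 kPa
  T = 358.5 K: ΣzᵢPᵢˢᵃᵗ = 495.84 kPa
  T = 335.8 K: ΣzᵢPᵢˢᵃᵗ = 270.48 kPa
  T = 324.4 K: ΣzᵢPᵢˢᵃᵗ = 193.29 kPa
  T = 330.1 K: ΣzᵢPᵢˢᵃᵗ = 229.31 kPa
  T = 327.2 K: ΣzᵢPᵢˢᵃᵗ = 210.37 kPa
  T = 328.6 K: ΣzᵢPᵢˢᵃᵗ = 219.35 kPa
Interpolating between 328.6 K and 330.1 K gives T ≈ 328.9 K.

T = 328.9 K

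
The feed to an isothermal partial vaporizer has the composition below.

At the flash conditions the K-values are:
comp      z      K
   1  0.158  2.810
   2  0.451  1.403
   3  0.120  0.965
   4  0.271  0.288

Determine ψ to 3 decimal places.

ψ = 0.495

Rachford–Rice: g(ψ) = Σ zᵢ(Kᵢ−1)/(1+ψ(Kᵢ−1)) = 0.
g(0) = ΣzᵢKᵢ − 1 = 0.271 and g(1) = 1 − Σzᵢ/Kᵢ = -0.443, so a root lies in (0, 1).
Newton iteration, ψ⁰ = 0.5:
  ψ = 0.500: g = -0.0025, g' = -0.525 → ψ = 0.495
Converged at ψ = 0.495.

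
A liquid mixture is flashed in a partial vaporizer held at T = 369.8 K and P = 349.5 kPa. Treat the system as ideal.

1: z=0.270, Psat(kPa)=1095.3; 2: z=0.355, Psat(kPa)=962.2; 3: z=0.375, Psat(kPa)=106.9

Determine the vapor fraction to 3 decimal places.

ψ = 0.704

Raoult's law: Kᵢ = Pᵢˢᵃᵗ/P = Pᵢˢᵃᵗ/349.5.
  K_1 = 1095.3/349.5 = 3.13391, K_2 = 962.2/349.5 = 2.75308, K_3 = 106.9/349.5 = 0.30587
Material balance + equilibrium reduce to Σ zᵢ(Kᵢ−1)/(1+ψ(Kᵢ−1)) = 0.
g(0) = ΣzᵢKᵢ − 1 = 0.938 and g(1) = 1 − Σzᵢ/Kᵢ = -0.441, so a root lies in (0, 1).
Newton iteration, ψ⁰ = 0.53:
  ψ = 0.530: g = 0.1812, g' = -1.016 → ψ = 0.708
  ψ = 0.708: g = -0.0050, g' = -1.111 → ψ = 0.704
Converged at ψ = 0.704.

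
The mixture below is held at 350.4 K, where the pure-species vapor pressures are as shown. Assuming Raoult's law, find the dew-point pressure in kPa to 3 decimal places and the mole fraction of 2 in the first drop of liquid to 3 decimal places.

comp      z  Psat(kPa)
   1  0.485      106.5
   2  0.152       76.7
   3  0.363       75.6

Pdew = 88.204 kPa, x_2 = 0.175

At the dew point ψ → 1, so Σzᵢ/Kᵢ = 1 with Kᵢ = Pᵢˢᵃᵗ/P ⇒ 1/P = Σzᵢ/Pᵢˢᵃᵗ.
1/P = 0.485/106.5 + 0.152/76.7 + 0.363/75.6 = 0.011337 ⇒ P = 88.204 kPa
xᵢ = zᵢP/Pᵢˢᵃᵗ ⇒ x_2 = 0.152·88.204/76.7 = 0.175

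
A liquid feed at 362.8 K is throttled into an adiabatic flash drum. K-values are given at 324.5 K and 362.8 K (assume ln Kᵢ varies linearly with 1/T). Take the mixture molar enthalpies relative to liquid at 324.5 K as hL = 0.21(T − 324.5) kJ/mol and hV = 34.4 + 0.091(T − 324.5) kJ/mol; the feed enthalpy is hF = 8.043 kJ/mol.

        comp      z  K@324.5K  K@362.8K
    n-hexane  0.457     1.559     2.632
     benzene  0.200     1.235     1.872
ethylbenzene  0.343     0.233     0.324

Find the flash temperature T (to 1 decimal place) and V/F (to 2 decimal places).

T = 327.9 K, V/F = 0.22

Adiabatic flash: solve Rachford–Rice at each trial T, then check hF = ψ·hV(T) + (1−ψ)·hL(T).
  T = 324.5 K: K = (1.559, 1.235, 0.233), RR gives ψ = 0.108, H_out = 3.707 kJ/mol
  T = 362.8 K: K = (2.632, 1.872, 0.324), RR gives ψ = 0.718, H_out = 29.474 kJ/mol
  T = 343.6 K: K = (2.054, 1.537, 0.277), RR gives ψ = 0.517, H_out = 20.622 kJ/mol
  T = 334.1 K: K = (1.798, 1.383, 0.255), RR gives ψ = 0.362, H_out = 14.068 kJ/mol
  T = 329.3 K: K = (1.676, 1.308, 0.244), RR gives ψ = 0.253, H_out = 9.582 kJ/mol
  T = 326.9 K: K = (1.617, 1.271, 0.238), RR gives ψ = 0.186, H_out = 6.864 kJ/mol
Linear interpolation between T = 326.9 (H_out = 6.864) and T = 329.3 (H_out = 9.582) on hF = 8.043 gives T ≈ 327.9 K, at which ψ = 0.22.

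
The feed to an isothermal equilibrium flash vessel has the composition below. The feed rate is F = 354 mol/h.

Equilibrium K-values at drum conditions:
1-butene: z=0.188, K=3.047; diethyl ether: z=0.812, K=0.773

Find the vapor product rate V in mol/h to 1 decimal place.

V = 152.8 mol/h

Material balance + equilibrium reduce to Σ zᵢ(Kᵢ−1)/(1+ψ(Kᵢ−1)) = 0.
Feasibility: ΣzᵢKᵢ = 1.201, Σzᵢ/Kᵢ = 1.112 — both > 1, two phases present.
Binary case is linear: z₁(K₁−1)(1+ψ(K₂−1)) + z₂(K₂−1)(1+ψ(K₁−1)) = 0
⇒ ψ = [z₁(K₁−1)+z₂(K₂−1)] / [−(K₁−1)(K₂−1)] = 0.2005/0.4647 = 0.432
Then V = ψ·F = 0.4315·354 = 152.8 mol/h and L = F − V = 201.2 mol/h.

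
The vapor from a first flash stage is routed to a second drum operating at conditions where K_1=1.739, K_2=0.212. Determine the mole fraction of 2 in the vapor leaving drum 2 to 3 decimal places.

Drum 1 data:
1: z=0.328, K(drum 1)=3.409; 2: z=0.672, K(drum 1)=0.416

Drum 1:
Iterate (Newton) starting at ψ₁ = 0.61:
  ψ₁ = 0.610: g = -0.2897, g' = -0.865 → ψ₁ = 0.275
  ψ₁ = 0.275: g = 0.0075, g' = -1.014 → ψ₁ = 0.283
Converged at ψ₁ = 0.283.
Drum-1 compositions:
  1: x = 0.195, y = 0.665
  2: x = 0.805, y = 0.335
Drum-2 feed = drum-1 vapor: z₂ = (0.6652, 0.3348).
Drum 2:
Binary case is linear: z₁(K₁−1)(1+ψ₂(K₂−1)) + z₂(K₂−1)(1+ψ₂(K₁−1)) = 0
⇒ ψ₂ = [z₁(K₁−1)+z₂(K₂−1)] / [−(K₁−1)(K₂−1)] = 0.2277/0.5823 = 0.391
  1: x = 0.516, y = 0.897
  2: x = 0.484, y = 0.103

y_2 (drum 2) = 0.103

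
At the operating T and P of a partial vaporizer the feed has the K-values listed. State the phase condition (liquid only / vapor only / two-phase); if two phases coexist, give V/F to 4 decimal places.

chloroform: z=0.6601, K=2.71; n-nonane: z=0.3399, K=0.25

two-phase, V/F = 0.6814

ΣzᵢKᵢ = 1.8738; Σzᵢ/Kᵢ = 1.6032.
Both exceed 1, so a two-phase solution exists.
Rachford–Rice: g(ψ) = Σ zᵢ(Kᵢ−1)/(1+ψ(Kᵢ−1)) = 0.
Binary case is linear: z₁(K₁−1)(1+ψ(K₂−1)) + z₂(K₂−1)(1+ψ(K₁−1)) = 0
⇒ ψ = [z₁(K₁−1)+z₂(K₂−1)] / [−(K₁−1)(K₂−1)] = 0.87385/1.28250 = 0.6814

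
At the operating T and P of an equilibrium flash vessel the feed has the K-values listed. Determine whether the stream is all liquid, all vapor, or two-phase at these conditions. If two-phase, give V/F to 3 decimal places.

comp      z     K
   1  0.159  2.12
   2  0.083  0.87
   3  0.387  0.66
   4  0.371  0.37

ΣzᵢKᵢ = 0.802; Σzᵢ/Kᵢ = 1.759.
Since ΣzᵢKᵢ < 1 the mixture is below its bubble point — single liquid phase.

all liquid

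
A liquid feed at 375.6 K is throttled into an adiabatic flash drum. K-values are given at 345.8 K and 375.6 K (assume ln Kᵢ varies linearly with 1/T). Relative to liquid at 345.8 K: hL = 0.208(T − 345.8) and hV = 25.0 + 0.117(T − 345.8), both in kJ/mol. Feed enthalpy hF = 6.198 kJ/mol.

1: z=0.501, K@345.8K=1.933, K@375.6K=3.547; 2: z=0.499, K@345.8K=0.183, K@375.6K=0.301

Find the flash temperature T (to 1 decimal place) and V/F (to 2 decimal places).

T = 351.4 K, V/F = 0.21

Adiabatic flash: solve Rachford–Rice at each trial T, then check hF = ψ·hV(T) + (1−ψ)·hL(T).
  T = 345.8 K: K = (1.933, 0.183), RR gives ψ = 0.078, H_out = 1.960 kJ/mol
  T = 375.6 K: K = (3.547, 0.301), RR gives ψ = 0.521, H_out = 17.807 kJ/mol
  T = 360.7 K: K = (2.651, 0.237), RR gives ψ = 0.355, H_out = 11.483 kJ/mol
  T = 353.2 K: K = (2.269, 0.209), RR gives ψ = 0.240, H_out = 7.376 kJ/mol
  T = 349.5 K: K = (2.096, 0.196), RR gives ψ = 0.168, H_out = 4.902 kJ/mol
  T = 351.4 K: K = (2.184, 0.202), RR gives ψ = 0.206, H_out = 6.220 kJ/mol
Linear interpolation between T = 349.5 (H_out = 4.902) and T = 351.4 (H_out = 6.220) on hF = 6.198 gives T ≈ 351.4 K, at which ψ = 0.21.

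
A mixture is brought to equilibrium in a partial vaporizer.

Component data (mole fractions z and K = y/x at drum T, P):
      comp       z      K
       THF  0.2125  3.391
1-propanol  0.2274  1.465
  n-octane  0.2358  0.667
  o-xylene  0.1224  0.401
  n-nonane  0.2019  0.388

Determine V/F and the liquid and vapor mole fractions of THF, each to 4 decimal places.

Rachford–Rice: g(V/F) = Σ zᵢ(Kᵢ−1)/(1+V/F(Kᵢ−1)) = 0.
g(0) = ΣzᵢKᵢ − 1 = 0.3384 and g(1) = 1 − Σzᵢ/Kᵢ = -0.3970, so a root lies in (0, 1).
Newton–Raphson from V/F = 0.58:
  V/F = 0.5800: g = -0.10507, g' = -0.5688 → V/F = 0.3953
  V/F = 0.3953: g = 0.00106, g' = -0.5978 → V/F = 0.3970
Converged at V/F = 0.3970.
Compositions from xᵢ = zᵢ/(1+V/F(Kᵢ−1)), yᵢ = Kᵢxᵢ:
  THF: x = 0.1090, y = 0.3697
  1-propanol: x = 0.1920, y = 0.2812
  n-octane: x = 0.2717, y = 0.1812
  o-xylene: x = 0.1606, y = 0.0644
  n-nonane: x = 0.2667, y = 0.1035

V/F = 0.3970, x_THF = 0.1090, y_THF = 0.3697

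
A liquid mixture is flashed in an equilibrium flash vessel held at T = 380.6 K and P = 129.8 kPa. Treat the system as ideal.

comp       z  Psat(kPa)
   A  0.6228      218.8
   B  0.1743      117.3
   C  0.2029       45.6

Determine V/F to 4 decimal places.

V/F = 0.7665

Raoult's law: Kᵢ = Pᵢˢᵃᵗ/P = Pᵢˢᵃᵗ/129.8.
  K_A = 218.8/129.8 = 1.685670, K_B = 117.3/129.8 = 0.903698, K_C = 45.6/129.8 = 0.351310
Material balance + equilibrium reduce to Σ zᵢ(Kᵢ−1)/(1+V/F(Kᵢ−1)) = 0.
g(0) = ΣzᵢKᵢ − 1 = 0.2786 and g(1) = 1 − Σzᵢ/Kᵢ = -0.1399, so a root lies in (0, 1).
Iterate (Newton) starting at V/F = 0.5:
  V/F = 0.5000: g = 0.10557, g' = -0.3512 → V/F = 0.8006
  V/F = 0.8006: g = -0.01633, g' = -0.4935 → V/F = 0.7675
  V/F = 0.7675: g = -0.00046, g' = -0.4662 → V/F = 0.7665
Converged at V/F = 0.7665.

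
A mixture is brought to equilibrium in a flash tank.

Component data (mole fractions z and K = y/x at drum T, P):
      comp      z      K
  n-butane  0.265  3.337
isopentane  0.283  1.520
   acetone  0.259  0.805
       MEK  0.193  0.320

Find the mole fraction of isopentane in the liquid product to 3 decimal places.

x_isopentane = 0.203

Material balance + equilibrium reduce to Σ zᵢ(Kᵢ−1)/(1+ψ(Kᵢ−1)) = 0.
Check two-phase: ΣzᵢKᵢ = 1.585 > 1 and Σzᵢ/Kᵢ = 1.190 > 1, so g(0) = 0.585 > 0 and g(1) = -0.190 < 0.
Iterate (Newton) starting at ψ = 0.59:
  ψ = 0.590: g = 0.0967, g' = -0.562 → ψ = 0.762
  ψ = 0.762: g = -0.0036, g' = -0.624 → ψ = 0.756
Converged at ψ = 0.756.
Compositions from xᵢ = zᵢ/(1+ψ(Kᵢ−1)), yᵢ = Kᵢxᵢ:
  n-butane: x = 0.096, y = 0.320
  isopentane: x = 0.203, y = 0.309
  acetone: x = 0.304, y = 0.245
  MEK: x = 0.397, y = 0.127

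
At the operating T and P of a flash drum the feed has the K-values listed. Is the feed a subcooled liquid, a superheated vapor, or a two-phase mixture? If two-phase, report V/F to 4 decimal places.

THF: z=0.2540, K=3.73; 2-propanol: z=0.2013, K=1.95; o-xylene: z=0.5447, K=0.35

two-phase, V/F = 0.3911

ΣzᵢKᵢ = 1.5306; Σzᵢ/Kᵢ = 1.7276.
Both exceed 1, so a two-phase solution exists.
Let ψ = V/F and solve Σ zᵢ(Kᵢ−1)/(1+ψ(Kᵢ−1)) = 0.
Newton–Raphson from ψ = 0.5:
  ψ = 0.5000: g = -0.10167, g' = -0.9271 → ψ = 0.3903
  ψ = 0.3903: g = 0.00078, g' = -0.9536 → ψ = 0.3911
Converged at ψ = 0.3911.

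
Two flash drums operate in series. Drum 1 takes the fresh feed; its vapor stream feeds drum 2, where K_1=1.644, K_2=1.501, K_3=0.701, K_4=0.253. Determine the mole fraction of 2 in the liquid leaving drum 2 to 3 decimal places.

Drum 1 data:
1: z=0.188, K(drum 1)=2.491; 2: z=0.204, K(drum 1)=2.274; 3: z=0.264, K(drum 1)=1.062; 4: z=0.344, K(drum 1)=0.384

x_2 (drum 2) = 0.244

Drum 1:
Material balance + equilibrium reduce to Σ zᵢ(Kᵢ−1)/(1+ψ₁(Kᵢ−1)) = 0.
Check two-phase: ΣzᵢKᵢ = 1.345 > 1 and Σzᵢ/Kᵢ = 1.310 > 1, so g(0) = 0.345 > 0 and g(1) = -0.310 < 0.
Newton–Raphson from ψ₁ = 0.5:
  ψ₁ = 0.500: g = 0.0290, g' = -0.534 → ψ₁ = 0.554
Converged at ψ₁ = 0.554.
Drum-1 compositions:
  1: x = 0.103, y = 0.256
  2: x = 0.120, y = 0.272
  3: x = 0.255, y = 0.271
  4: x = 0.522, y = 0.201
Drum-2 feed = drum-1 vapor: z₂ = (0.2565, 0.2719, 0.2711, 0.2005).
Drum 2:
Material balance + equilibrium reduce to Σ zᵢ(Kᵢ−1)/(1+ψ₂(Kᵢ−1)) = 0.
g(0) = ΣzᵢKᵢ − 1 = 0.071 and g(1) = 1 − Σzᵢ/Kᵢ = -0.516, so a root lies in (0, 1).
Newton iteration, ψ₂⁰ = 0.5:
  ψ₂ = 0.500: g = -0.1005, g' = -0.423 → ψ₂ = 0.262
  ψ₂ = 0.262: g = -0.0126, g' = -0.333 → ψ₂ = 0.225
  ψ₂ = 0.225: g = -0.0001, g' = -0.326 → ψ₂ = 0.224
Converged at ψ₂ = 0.224.
  1: x = 0.224, y = 0.368
  2: x = 0.244, y = 0.367
  3: x = 0.291, y = 0.204
  4: x = 0.241, y = 0.061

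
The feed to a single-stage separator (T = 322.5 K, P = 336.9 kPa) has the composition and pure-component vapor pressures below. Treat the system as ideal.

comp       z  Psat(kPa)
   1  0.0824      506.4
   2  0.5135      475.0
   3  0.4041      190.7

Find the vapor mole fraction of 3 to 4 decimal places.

y_3 = 0.2792

Raoult's law: Kᵢ = Pᵢˢᵃᵗ/P = Pᵢˢᵃᵗ/336.9.
  K_1 = 506.4/336.9 = 1.503117, K_2 = 475.0/336.9 = 1.409914, K_3 = 190.7/336.9 = 0.566043
Rachford–Rice: g(V/F) = Σ zᵢ(Kᵢ−1)/(1+V/F(Kᵢ−1)) = 0.
Feasibility: ΣzᵢKᵢ = 1.0766, Σzᵢ/Kᵢ = 1.1329 — both > 1, two phases present.
Iterate (Newton) starting at V/F = 0.38:
  V/F = 0.3800: g = 0.00694, g' = -0.1884 → V/F = 0.4168
  V/F = 0.4168: g = -0.00004, g' = -0.1906 → V/F = 0.4166
Converged at V/F = 0.4166.
Compositions from xᵢ = zᵢ/(1+V/F(Kᵢ−1)), yᵢ = Kᵢxᵢ:
  1: x = 0.0681, y = 0.1024
  2: x = 0.4386, y = 0.6184
  3: x = 0.4933, y = 0.2792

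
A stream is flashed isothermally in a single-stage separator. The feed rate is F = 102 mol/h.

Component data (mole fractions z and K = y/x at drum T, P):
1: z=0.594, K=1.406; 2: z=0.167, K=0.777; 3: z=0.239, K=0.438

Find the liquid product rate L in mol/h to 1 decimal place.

L = 64.5 mol/h

Let ψ = V/F and solve Σ zᵢ(Kᵢ−1)/(1+ψ(Kᵢ−1)) = 0.
Feasibility: ΣzᵢKᵢ = 1.070, Σzᵢ/Kᵢ = 1.183 — both > 1, two phases present.
Newton–Raphson from ψ = 0.66:
  ψ = 0.660: g = -0.0670, g' = -0.263 → ψ = 0.405
  ψ = 0.405: g = -0.0078, g' = -0.209 → ψ = 0.368
Converged at ψ = 0.368.
Then V = ψ·F = 0.3675·102 = 37.5 mol/h and L = F − V = 64.5 mol/h.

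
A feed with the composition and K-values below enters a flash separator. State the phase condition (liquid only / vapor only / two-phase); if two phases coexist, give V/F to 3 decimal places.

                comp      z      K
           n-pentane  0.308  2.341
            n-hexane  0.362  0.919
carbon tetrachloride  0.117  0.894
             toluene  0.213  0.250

two-phase, V/F = 0.395

ΣzᵢKᵢ = 1.212; Σzᵢ/Kᵢ = 1.508.
Both exceed 1, so a two-phase solution exists.
Rachford–Rice: g(ψ) = Σ zᵢ(Kᵢ−1)/(1+ψ(Kᵢ−1)) = 0.
Iterate (Newton) starting at ψ = 0.5:
  ψ = 0.500: g = -0.0520, g' = -0.509 → ψ = 0.398
  ψ = 0.398: g = -0.0016, g' = -0.483 → ψ = 0.395
Converged at ψ = 0.395.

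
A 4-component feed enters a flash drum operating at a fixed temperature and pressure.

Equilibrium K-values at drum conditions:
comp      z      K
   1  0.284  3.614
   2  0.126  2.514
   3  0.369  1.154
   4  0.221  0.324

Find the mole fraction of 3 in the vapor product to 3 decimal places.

Rachford–Rice: g(ψ) = Σ zᵢ(Kᵢ−1)/(1+ψ(Kᵢ−1)) = 0.
Check two-phase: ΣzᵢKᵢ = 1.841 > 1 and Σzᵢ/Kᵢ = 1.131 > 1, so g(0) = 0.841 > 0 and g(1) = -0.131 < 0.
Newton iteration, ψ⁰ = 0.5:
  ψ = 0.500: g = 0.2575, g' = -0.696 → ψ = 0.870
  ψ = 0.870: g = -0.0034, g' = -0.837 → ψ = 0.866
Converged at ψ = 0.866.
Compositions from xᵢ = zᵢ/(1+ψ(Kᵢ−1)), yᵢ = Kᵢxᵢ:
  1: x = 0.087, y = 0.315
  2: x = 0.055, y = 0.137
  3: x = 0.326, y = 0.376
  4: x = 0.533, y = 0.173

y_3 = 0.376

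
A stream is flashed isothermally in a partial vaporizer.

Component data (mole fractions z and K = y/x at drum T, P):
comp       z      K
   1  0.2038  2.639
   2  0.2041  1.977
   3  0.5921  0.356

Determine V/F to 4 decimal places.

V/F = 0.1752

Material balance + equilibrium reduce to Σ zᵢ(Kᵢ−1)/(1+V/F(Kᵢ−1)) = 0.
g(0) = ΣzᵢKᵢ − 1 = 0.1521 and g(1) = 1 − Σzᵢ/Kᵢ = -0.8437, so a root lies in (0, 1).
Iterate (Newton) starting at V/F = 0.5:
  V/F = 0.5000: g = -0.24486, g' = -0.7875 → V/F = 0.1891
  V/F = 0.1891: g = -0.01086, g' = -0.7763 → V/F = 0.1751
  V/F = 0.1751: g = 0.00006, g' = -0.7846 → V/F = 0.1752
Converged at V/F = 0.1752.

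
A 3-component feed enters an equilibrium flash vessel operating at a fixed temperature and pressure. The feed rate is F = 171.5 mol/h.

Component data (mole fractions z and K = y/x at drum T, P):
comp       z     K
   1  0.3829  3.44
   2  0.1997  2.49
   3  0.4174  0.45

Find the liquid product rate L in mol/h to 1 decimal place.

L = 24.8 mol/h

Material balance + equilibrium reduce to Σ zᵢ(Kᵢ−1)/(1+β(Kᵢ−1)) = 0.
g(0) = ΣzᵢKᵢ − 1 = 1.0023 and g(1) = 1 − Σzᵢ/Kᵢ = -0.1191, so a root lies in (0, 1).
Newton–Raphson from β = 0.44:
  β = 0.4400: g = 0.32742, g' = -0.9117 → β = 0.7991
  β = 0.7991: g = 0.04294, g' = -0.7563 → β = 0.8559
  β = 0.8559: g = -0.00048, g' = -0.7754 → β = 0.8553
Converged at β = 0.8553.
Then V = β·F = 0.8553·171.5 = 146.7 mol/h and L = F − V = 24.8 mol/h.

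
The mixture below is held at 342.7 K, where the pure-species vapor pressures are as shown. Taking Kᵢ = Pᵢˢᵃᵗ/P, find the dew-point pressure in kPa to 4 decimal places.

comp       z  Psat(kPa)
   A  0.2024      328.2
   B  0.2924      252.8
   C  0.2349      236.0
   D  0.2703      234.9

Pdew = 255.1421 kPa

At the dew point ψ → 1, so Σzᵢ/Kᵢ = 1 with Kᵢ = Pᵢˢᵃᵗ/P ⇒ 1/P = Σzᵢ/Pᵢˢᵃᵗ.
1/P = 0.2024/328.2 + 0.2924/252.8 + 0.2349/236.0 + 0.2703/234.9 = 0.0039194 ⇒ P = 255.1421 kPa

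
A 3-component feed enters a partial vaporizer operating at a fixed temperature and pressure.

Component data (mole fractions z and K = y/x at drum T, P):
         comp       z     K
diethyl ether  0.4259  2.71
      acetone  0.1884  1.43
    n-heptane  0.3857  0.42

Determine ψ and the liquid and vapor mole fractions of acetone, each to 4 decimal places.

ψ = 0.7264, x_acetone = 0.1436, y_acetone = 0.2053

Iterate (Newton) starting at ψ = 0.5:
  ψ = 0.5000: g = 0.14421, g' = -0.6429 → ψ = 0.7243
  ψ = 0.7243: g = 0.00135, g' = -0.6546 → ψ = 0.7264
Converged at ψ = 0.7264.
Compositions from xᵢ = zᵢ/(1+ψ(Kᵢ−1)), yᵢ = Kᵢxᵢ:
  diethyl ether: x = 0.1900, y = 0.5148
  acetone: x = 0.1436, y = 0.2053
  n-heptane: x = 0.6665, y = 0.2799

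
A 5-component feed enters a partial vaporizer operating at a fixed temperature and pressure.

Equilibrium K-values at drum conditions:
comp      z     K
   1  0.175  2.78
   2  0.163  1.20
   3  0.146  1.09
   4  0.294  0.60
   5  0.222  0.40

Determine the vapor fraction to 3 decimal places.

Material balance + equilibrium reduce to Σ zᵢ(Kᵢ−1)/(1+ψ(Kᵢ−1)) = 0.
g(0) = ΣzᵢKᵢ − 1 = 0.106 and g(1) = 1 − Σzᵢ/Kᵢ = -0.378, so a root lies in (0, 1).
Newton iteration, ψ⁰ = 0.66:
  ψ = 0.660: g = -0.1959, g' = -0.429 → ψ = 0.204
  ψ = 0.204: g = -0.0069, g' = -0.465 → ψ = 0.189
Converged at ψ = 0.189.

ψ = 0.189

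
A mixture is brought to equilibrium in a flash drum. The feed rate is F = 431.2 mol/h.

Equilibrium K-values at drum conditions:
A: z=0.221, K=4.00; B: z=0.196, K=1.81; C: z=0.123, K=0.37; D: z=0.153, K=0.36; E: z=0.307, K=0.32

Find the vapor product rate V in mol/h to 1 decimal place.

Material balance + equilibrium reduce to Σ zᵢ(Kᵢ−1)/(1+V/F(Kᵢ−1)) = 0.
Feasibility: ΣzᵢKᵢ = 1.438, Σzᵢ/Kᵢ = 1.880 — both > 1, two phases present.
Newton iteration, V/F⁰ = 0.36:
  V/F = 0.360: g = -0.0622, g' = -0.973 → V/F = 0.296
  V/F = 0.296: g = 0.0017, g' = -1.033 → V/F = 0.298
Converged at V/F = 0.298.
Then V = V/F·F = 0.2977·431.2 = 128.4 mol/h and L = F − V = 302.8 mol/h.

V = 128.4 mol/h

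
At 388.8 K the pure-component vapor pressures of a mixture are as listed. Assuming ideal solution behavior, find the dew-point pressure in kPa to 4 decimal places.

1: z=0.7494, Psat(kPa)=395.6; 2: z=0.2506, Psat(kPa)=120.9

At the dew point ψ → 1, so Σzᵢ/Kᵢ = 1 with Kᵢ = Pᵢˢᵃᵗ/P ⇒ 1/P = Σzᵢ/Pᵢˢᵃᵗ.
1/P = 0.7494/395.6 + 0.2506/120.9 = 0.0039671 ⇒ P = 252.0717 kPa

Pdew = 252.0717 kPa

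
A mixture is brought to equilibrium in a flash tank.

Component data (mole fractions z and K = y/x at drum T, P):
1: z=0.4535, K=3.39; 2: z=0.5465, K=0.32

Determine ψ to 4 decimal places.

Material balance + equilibrium reduce to Σ zᵢ(Kᵢ−1)/(1+ψ(Kᵢ−1)) = 0.
Feasibility: ΣzᵢKᵢ = 1.7122, Σzᵢ/Kᵢ = 1.8416 — both > 1, two phases present.
Newton–Raphson from ψ = 0.5:
  ψ = 0.5000: g = -0.06927, g' = -1.1178 → ψ = 0.4380
  ψ = 0.4380: g = 0.00025, g' = -1.1309 → ψ = 0.4383
Converged at ψ = 0.4383.

ψ = 0.4383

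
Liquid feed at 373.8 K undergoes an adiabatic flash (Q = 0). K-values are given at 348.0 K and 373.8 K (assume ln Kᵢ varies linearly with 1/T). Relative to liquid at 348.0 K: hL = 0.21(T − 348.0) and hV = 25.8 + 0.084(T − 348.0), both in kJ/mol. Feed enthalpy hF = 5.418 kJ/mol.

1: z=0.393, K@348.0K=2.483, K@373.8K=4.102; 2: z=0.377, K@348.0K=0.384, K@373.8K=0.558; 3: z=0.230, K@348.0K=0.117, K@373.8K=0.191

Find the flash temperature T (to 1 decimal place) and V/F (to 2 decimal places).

Adiabatic flash: solve Rachford–Rice at each trial T, then check hF = ψ·hV(T) + (1−ψ)·hL(T).
  T = 348.0 K: K = (2.483, 0.384, 0.117), RR gives ψ = 0.137, H_out = 3.528 kJ/mol
  T = 373.8 K: K = (4.102, 0.558, 0.191), RR gives ψ = 0.457, H_out = 15.727 kJ/mol
  T = 360.9 K: K = (3.220, 0.466, 0.151), RR gives ψ = 0.319, H_out = 10.426 kJ/mol
  T = 354.4 K: K = (2.832, 0.423, 0.133), RR gives ψ = 0.236, H_out = 7.248 kJ/mol
  T = 351.2 K: K = (2.653, 0.403, 0.125), RR gives ψ = 0.189, H_out = 5.480 kJ/mol
  T = 349.6 K: K = (2.567, 0.394, 0.121), RR gives ψ = 0.164, H_out = 4.530 kJ/mol
Linear interpolation between T = 349.6 (H_out = 4.530) and T = 351.2 (H_out = 5.480) on hF = 5.418 gives T ≈ 351.1 K, at which ψ = 0.19.

T = 351.1 K, V/F = 0.19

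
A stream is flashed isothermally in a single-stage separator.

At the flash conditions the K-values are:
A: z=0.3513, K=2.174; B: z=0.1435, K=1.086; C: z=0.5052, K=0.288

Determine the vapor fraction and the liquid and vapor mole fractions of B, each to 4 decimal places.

Newton–Raphson from ψ = 0.5:
  ψ = 0.5000: g = -0.28683, g' = -0.8107 → ψ = 0.1462
  ψ = 0.1462: g = -0.03731, g' = -0.6728 → ψ = 0.0908
  ψ = 0.0908: g = 0.00040, g' = -0.6892 → ψ = 0.0913
Converged at ψ = 0.0913.
Compositions from xᵢ = zᵢ/(1+ψ(Kᵢ−1)), yᵢ = Kᵢxᵢ:
  A: x = 0.3173, y = 0.6898
  B: x = 0.1424, y = 0.1546
  C: x = 0.5403, y = 0.1556

ψ = 0.0913, x_B = 0.1424, y_B = 0.1546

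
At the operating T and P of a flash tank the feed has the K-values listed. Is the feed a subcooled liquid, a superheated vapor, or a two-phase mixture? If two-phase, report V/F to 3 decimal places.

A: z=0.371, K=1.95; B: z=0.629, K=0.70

two-phase, V/F = 0.575

ΣzᵢKᵢ = 1.164; Σzᵢ/Kᵢ = 1.089.
Both exceed 1, so a two-phase solution exists.
Material balance + equilibrium reduce to Σ zᵢ(Kᵢ−1)/(1+ψ(Kᵢ−1)) = 0.
Newton iteration, ψ⁰ = 0.5:
  ψ = 0.500: g = 0.0169, g' = -0.232 → ψ = 0.573
  ψ = 0.573: g = 0.0004, g' = -0.223 → ψ = 0.575
Converged at ψ = 0.575.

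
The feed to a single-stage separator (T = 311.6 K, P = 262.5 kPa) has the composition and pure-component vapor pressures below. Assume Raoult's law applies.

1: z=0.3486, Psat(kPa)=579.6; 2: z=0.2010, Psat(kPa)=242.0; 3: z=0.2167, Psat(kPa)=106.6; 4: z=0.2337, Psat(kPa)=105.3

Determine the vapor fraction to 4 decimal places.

ψ = 0.2342

Raoult's law: Kᵢ = Pᵢˢᵃᵗ/P = Pᵢˢᵃᵗ/262.5.
  K_1 = 579.6/262.5 = 2.208000, K_2 = 242.0/262.5 = 0.921905, K_3 = 106.6/262.5 = 0.406095, K_4 = 105.3/262.5 = 0.401143
Newton iteration, ψ⁰ = 0.5:
  ψ = 0.5000: g = -0.13663, g' = -0.5245 → ψ = 0.2395
  ψ = 0.2395: g = -0.00280, g' = -0.5254 → ψ = 0.2342
Converged at ψ = 0.2342.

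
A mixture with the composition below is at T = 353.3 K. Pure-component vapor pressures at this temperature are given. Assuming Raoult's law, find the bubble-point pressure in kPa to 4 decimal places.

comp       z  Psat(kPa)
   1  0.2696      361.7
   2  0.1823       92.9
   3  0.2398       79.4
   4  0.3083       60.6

At the bubble point ψ → 0, so ΣzᵢKᵢ = 1 with Kᵢ = Pᵢˢᵃᵗ/P ⇒ P = ΣzᵢPᵢˢᵃᵗ.
P = 0.2696·361.7 + 0.1823·92.9 + 0.2398·79.4 + 0.3083·60.6 = 152.1731 kPa

Pbub = 152.1731 kPa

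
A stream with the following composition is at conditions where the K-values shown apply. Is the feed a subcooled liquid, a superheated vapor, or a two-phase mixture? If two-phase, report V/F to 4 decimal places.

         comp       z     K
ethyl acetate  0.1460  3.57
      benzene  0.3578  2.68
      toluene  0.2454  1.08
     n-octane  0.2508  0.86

superheated vapor

ΣzᵢKᵢ = 1.9608; Σzᵢ/Kᵢ = 0.6933.
Since Σzᵢ/Kᵢ < 1 the mixture is above its dew point — single vapor phase.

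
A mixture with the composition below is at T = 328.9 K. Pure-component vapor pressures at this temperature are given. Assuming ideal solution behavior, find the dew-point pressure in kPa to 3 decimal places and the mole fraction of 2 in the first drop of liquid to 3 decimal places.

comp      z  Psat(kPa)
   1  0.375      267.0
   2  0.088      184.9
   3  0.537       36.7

At the dew point ψ → 1, so Σzᵢ/Kᵢ = 1 with Kᵢ = Pᵢˢᵃᵗ/P ⇒ 1/P = Σzᵢ/Pᵢˢᵃᵗ.
1/P = 0.375/267.0 + 0.088/184.9 + 0.537/36.7 = 0.016513 ⇒ P = 60.560 kPa
xᵢ = zᵢP/Pᵢˢᵃᵗ ⇒ x_2 = 0.088·60.560/184.9 = 0.029

Pdew = 60.560 kPa, x_2 = 0.029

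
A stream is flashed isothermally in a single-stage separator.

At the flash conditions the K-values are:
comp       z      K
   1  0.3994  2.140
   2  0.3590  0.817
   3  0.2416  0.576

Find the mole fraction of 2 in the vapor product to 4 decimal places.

y_2 = 0.3454

Iterate (Newton) starting at β = 0.5:
  β = 0.5000: g = 0.08770, g' = -0.2951 → β = 0.7972
  β = 0.7972: g = 0.00688, g' = -0.2581 → β = 0.8238
  β = 0.8238: g = 0.00001, g' = -0.2573 → β = 0.8239
Converged at β = 0.8239.
Compositions from xᵢ = zᵢ/(1+β(Kᵢ−1)), yᵢ = Kᵢxᵢ:
  1: x = 0.2060, y = 0.4408
  2: x = 0.4227, y = 0.3454
  3: x = 0.3713, y = 0.2139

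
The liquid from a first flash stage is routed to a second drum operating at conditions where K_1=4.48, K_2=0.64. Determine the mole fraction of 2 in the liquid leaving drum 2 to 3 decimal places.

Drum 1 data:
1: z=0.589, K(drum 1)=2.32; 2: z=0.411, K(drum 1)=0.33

Drum 1:
Let ψ₁ = V/F and solve Σ zᵢ(Kᵢ−1)/(1+ψ₁(Kᵢ−1)) = 0.
g(0) = ΣzᵢKᵢ − 1 = 0.502 and g(1) = 1 − Σzᵢ/Kᵢ = -0.499, so a root lies in (0, 1).
Binary case is linear: z₁(K₁−1)(1+ψ₁(K₂−1)) + z₂(K₂−1)(1+ψ₁(K₁−1)) = 0
⇒ ψ₁ = [z₁(K₁−1)+z₂(K₂−1)] / [−(K₁−1)(K₂−1)] = 0.5021/0.8844 = 0.568
Drum-1 compositions:
  1: x = 0.337, y = 0.781
  2: x = 0.663, y = 0.219
Drum-2 feed = drum-1 liquid: z₂ = (0.3367, 0.6633).
Drum 2:
Newton iteration, ψ₂⁰ = 0.5:
  ψ₂ = 0.500: g = 0.1364, g' = -0.671 → ψ₂ = 0.703
  ψ₂ = 0.703: g = 0.0201, g' = -0.497 → ψ₂ = 0.744
  ψ₂ = 0.744: g = 0.0004, g' = -0.477 → ψ₂ = 0.745
Converged at ψ₂ = 0.745.
  1: x = 0.094, y = 0.420
  2: x = 0.906, y = 0.580

x_2 (drum 2) = 0.906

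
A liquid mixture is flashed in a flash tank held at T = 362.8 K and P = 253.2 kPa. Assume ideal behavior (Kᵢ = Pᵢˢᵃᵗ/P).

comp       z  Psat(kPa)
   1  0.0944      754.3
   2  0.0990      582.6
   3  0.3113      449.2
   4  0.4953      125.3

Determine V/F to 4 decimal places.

Raoult's law: Kᵢ = Pᵢˢᵃᵗ/P = Pᵢˢᵃᵗ/253.2.
  K_1 = 754.3/253.2 = 2.979068, K_2 = 582.6/253.2 = 2.300948, K_3 = 449.2/253.2 = 1.774092, K_4 = 125.3/253.2 = 0.494866
Rachford–Rice: g(V/F) = Σ zᵢ(Kᵢ−1)/(1+V/F(Kᵢ−1)) = 0.
Check two-phase: ΣzᵢKᵢ = 1.3064 > 1 and Σzᵢ/Kᵢ = 1.2511 > 1, so g(0) = 0.3064 > 0 and g(1) = -0.2511 < 0.
Iterate (Newton) starting at V/F = 0.5:
  V/F = 0.5000: g = 0.01093, g' = -0.4781 → V/F = 0.5229
Converged at V/F = 0.5229.

V/F = 0.5229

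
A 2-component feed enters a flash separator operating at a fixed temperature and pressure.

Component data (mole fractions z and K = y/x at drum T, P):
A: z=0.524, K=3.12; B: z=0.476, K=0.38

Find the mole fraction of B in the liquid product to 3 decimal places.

Let ψ = V/F and solve Σ zᵢ(Kᵢ−1)/(1+ψ(Kᵢ−1)) = 0.
Check two-phase: ΣzᵢKᵢ = 1.816 > 1 and Σzᵢ/Kᵢ = 1.421 > 1, so g(0) = 0.816 > 0 and g(1) = -0.421 < 0.
Binary case is linear: z₁(K₁−1)(1+ψ(K₂−1)) + z₂(K₂−1)(1+ψ(K₁−1)) = 0
⇒ ψ = [z₁(K₁−1)+z₂(K₂−1)] / [−(K₁−1)(K₂−1)] = 0.8158/1.3144 = 0.621
Compositions from xᵢ = zᵢ/(1+ψ(Kᵢ−1)), yᵢ = Kᵢxᵢ:
  A: x = 0.226, y = 0.706
  B: x = 0.774, y = 0.294

x_B = 0.774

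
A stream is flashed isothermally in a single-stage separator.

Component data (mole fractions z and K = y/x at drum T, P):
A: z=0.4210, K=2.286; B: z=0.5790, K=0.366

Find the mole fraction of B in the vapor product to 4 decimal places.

Let β = V/F and solve Σ zᵢ(Kᵢ−1)/(1+β(Kᵢ−1)) = 0.
g(0) = ΣzᵢKᵢ − 1 = 0.1743 and g(1) = 1 − Σzᵢ/Kᵢ = -0.7661, so a root lies in (0, 1).
Binary case is linear: z₁(K₁−1)(1+β(K₂−1)) + z₂(K₂−1)(1+β(K₁−1)) = 0
⇒ β = [z₁(K₁−1)+z₂(K₂−1)] / [−(K₁−1)(K₂−1)] = 0.17432/0.81532 = 0.2138
Compositions from xᵢ = zᵢ/(1+β(Kᵢ−1)), yᵢ = Kᵢxᵢ:
  A: x = 0.3302, y = 0.7549
  B: x = 0.6698, y = 0.2451

y_B = 0.2451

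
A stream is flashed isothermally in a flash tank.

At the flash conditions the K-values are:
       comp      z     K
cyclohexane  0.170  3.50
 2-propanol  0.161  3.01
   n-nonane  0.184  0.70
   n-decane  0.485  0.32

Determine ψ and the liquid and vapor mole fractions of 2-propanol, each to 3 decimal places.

ψ = 0.269, x_2-propanol = 0.104, y_2-propanol = 0.314

Material balance + equilibrium reduce to Σ zᵢ(Kᵢ−1)/(1+ψ(Kᵢ−1)) = 0.
Check two-phase: ΣzᵢKᵢ = 1.364 > 1 and Σzᵢ/Kᵢ = 1.881 > 1, so g(0) = 0.364 > 0 and g(1) = -0.881 < 0.
Newton–Raphson from ψ = 0.67:
  ψ = 0.670: g = -0.3781, g' = -1.049 → ψ = 0.310
  ψ = 0.310: g = -0.0396, g' = -0.965 → ψ = 0.269
Converged at ψ = 0.269.
Compositions from xᵢ = zᵢ/(1+ψ(Kᵢ−1)), yᵢ = Kᵢxᵢ:
  cyclohexane: x = 0.102, y = 0.356
  2-propanol: x = 0.104, y = 0.314
  n-nonane: x = 0.200, y = 0.140
  n-decane: x = 0.594, y = 0.190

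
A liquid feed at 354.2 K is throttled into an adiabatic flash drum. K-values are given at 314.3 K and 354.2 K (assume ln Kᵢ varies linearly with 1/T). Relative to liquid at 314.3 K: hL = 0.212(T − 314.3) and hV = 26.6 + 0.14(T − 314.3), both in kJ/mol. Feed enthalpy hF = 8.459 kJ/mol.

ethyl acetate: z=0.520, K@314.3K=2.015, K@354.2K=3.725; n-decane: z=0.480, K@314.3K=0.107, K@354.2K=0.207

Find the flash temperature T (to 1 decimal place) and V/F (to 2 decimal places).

Adiabatic flash: solve Rachford–Rice at each trial T, then check hF = ψ·hV(T) + (1−ψ)·hL(T).
  T = 314.3 K: K = (2.015, 0.107), RR gives ψ = 0.109, H_out = 2.910 kJ/mol
  T = 354.2 K: K = (3.725, 0.207), RR gives ψ = 0.480, H_out = 19.838 kJ/mol
  T = 334.2 K: K = (2.788, 0.152), RR gives ψ = 0.345, H_out = 12.890 kJ/mol
  T = 324.2 K: K = (2.380, 0.128), RR gives ψ = 0.249, H_out = 8.532 kJ/mol
  T = 319.2 K: K = (2.191, 0.117), RR gives ψ = 0.186, H_out = 5.919 kJ/mol
  T = 321.7 K: K = (2.284, 0.122), RR gives ψ = 0.219, H_out = 7.273 kJ/mol
  T = 322.9 K: K = (2.330, 0.125), RR gives ψ = 0.233, H_out = 7.888 kJ/mol
  T = 323.5 K: K = (2.353, 0.126), RR gives ψ = 0.240, H_out = 8.188 kJ/mol
  T = 323.9 K: K = (2.369, 0.127), RR gives ψ = 0.245, H_out = 8.386 kJ/mol
Linear interpolation between T = 323.9 (H_out = 8.386) and T = 324.2 (H_out = 8.532) on hF = 8.459 gives T ≈ 324.0 K, at which ψ = 0.25.

T = 324.0 K, V/F = 0.25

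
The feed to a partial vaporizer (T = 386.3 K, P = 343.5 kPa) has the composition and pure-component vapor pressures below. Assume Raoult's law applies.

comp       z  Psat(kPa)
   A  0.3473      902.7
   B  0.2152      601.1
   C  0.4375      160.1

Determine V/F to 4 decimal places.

V/F = 0.6949

Raoult's law: Kᵢ = Pᵢˢᵃᵗ/P = Pᵢˢᵃᵗ/343.5.
  K_A = 902.7/343.5 = 2.627948, K_B = 601.1/343.5 = 1.749927, K_C = 160.1/343.5 = 0.466084
Rachford–Rice: g(V/F) = Σ zᵢ(Kᵢ−1)/(1+V/F(Kᵢ−1)) = 0.
Check two-phase: ΣzᵢKᵢ = 1.4932 > 1 and Σzᵢ/Kᵢ = 1.1938 > 1, so g(0) = 0.4932 > 0 and g(1) = -0.1938 < 0.
Newton iteration, V/F⁰ = 0.64:
  V/F = 0.6400: g = 0.03110, g' = -0.5638 → V/F = 0.6952
  V/F = 0.6952: g = -0.00015, g' = -0.5702 → V/F = 0.6949
Converged at V/F = 0.6949.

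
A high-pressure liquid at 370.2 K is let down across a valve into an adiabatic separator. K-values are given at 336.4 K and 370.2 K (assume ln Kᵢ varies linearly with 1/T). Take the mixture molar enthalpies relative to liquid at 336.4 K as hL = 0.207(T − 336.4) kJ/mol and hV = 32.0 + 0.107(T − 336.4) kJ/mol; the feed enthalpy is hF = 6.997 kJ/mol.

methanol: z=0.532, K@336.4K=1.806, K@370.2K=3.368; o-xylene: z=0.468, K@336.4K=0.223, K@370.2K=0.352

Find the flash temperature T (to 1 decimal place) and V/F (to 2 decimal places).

T = 340.0 K, V/F = 0.20

Adiabatic flash: solve Rachford–Rice at each trial T, then check hF = ψ·hV(T) + (1−ψ)·hL(T).
  T = 336.4 K: K = (1.806, 0.223), RR gives ψ = 0.104, H_out = 3.329 kJ/mol
  T = 370.2 K: K = (3.368, 0.352), RR gives ψ = 0.623, H_out = 24.837 kJ/mol
  T = 353.3 K: K = (2.503, 0.283), RR gives ψ = 0.431, H_out = 16.560 kJ/mol
  T = 344.9 K: K = (2.137, 0.252), RR gives ψ = 0.300, H_out = 11.098 kJ/mol
  T = 340.6 K: K = (1.965, 0.237), RR gives ψ = 0.212, H_out = 7.572 kJ/mol
  T = 338.5 K: K = (1.884, 0.230), RR gives ψ = 0.162, H_out = 5.572 kJ/mol
Linear interpolation between T = 338.5 (H_out = 5.572) and T = 340.6 (H_out = 7.572) on hF = 6.997 gives T ≈ 340.0 K, at which ψ = 0.20.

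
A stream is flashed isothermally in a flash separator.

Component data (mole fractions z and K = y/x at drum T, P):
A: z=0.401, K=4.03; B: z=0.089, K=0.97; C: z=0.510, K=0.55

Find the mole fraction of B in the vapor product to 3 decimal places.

Material balance + equilibrium reduce to Σ zᵢ(Kᵢ−1)/(1+ψ(Kᵢ−1)) = 0.
g(0) = ΣzᵢKᵢ − 1 = 0.983 and g(1) = 1 − Σzᵢ/Kᵢ = -0.119, so a root lies in (0, 1).
Newton iteration, ψ⁰ = 0.5:
  ψ = 0.500: g = 0.1843, g' = -0.754 → ψ = 0.744
  ψ = 0.744: g = 0.0254, g' = -0.581 → ψ = 0.788
  ψ = 0.788: g = 0.0003, g' = -0.569 → ψ = 0.789
Converged at ψ = 0.789.
Compositions from xᵢ = zᵢ/(1+ψ(Kᵢ−1)), yᵢ = Kᵢxᵢ:
  A: x = 0.118, y = 0.477
  B: x = 0.091, y = 0.088
  C: x = 0.791, y = 0.435

y_B = 0.088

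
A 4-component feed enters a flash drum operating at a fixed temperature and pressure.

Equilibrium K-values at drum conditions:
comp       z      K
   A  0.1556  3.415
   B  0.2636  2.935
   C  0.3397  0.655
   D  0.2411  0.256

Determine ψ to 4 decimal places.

Material balance + equilibrium reduce to Σ zᵢ(Kᵢ−1)/(1+ψ(Kᵢ−1)) = 0.
g(0) = ΣzᵢKᵢ − 1 = 0.5893 and g(1) = 1 − Σzᵢ/Kᵢ = -0.5958, so a root lies in (0, 1).
Iterate (Newton) starting at ψ = 0.5:
  ψ = 0.5000: g = 0.00221, g' = -0.8386 → ψ = 0.5026
Converged at ψ = 0.5026.

ψ = 0.5026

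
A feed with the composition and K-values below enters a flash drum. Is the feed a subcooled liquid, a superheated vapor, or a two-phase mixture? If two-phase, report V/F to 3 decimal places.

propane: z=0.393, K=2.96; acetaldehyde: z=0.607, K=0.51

two-phase, V/F = 0.492

ΣzᵢKᵢ = 1.473; Σzᵢ/Kᵢ = 1.323.
Both exceed 1, so a two-phase solution exists.
Let ψ = V/F and solve Σ zᵢ(Kᵢ−1)/(1+ψ(Kᵢ−1)) = 0.
Binary case is linear: z₁(K₁−1)(1+ψ(K₂−1)) + z₂(K₂−1)(1+ψ(K₁−1)) = 0
⇒ ψ = [z₁(K₁−1)+z₂(K₂−1)] / [−(K₁−1)(K₂−1)] = 0.4728/0.9604 = 0.492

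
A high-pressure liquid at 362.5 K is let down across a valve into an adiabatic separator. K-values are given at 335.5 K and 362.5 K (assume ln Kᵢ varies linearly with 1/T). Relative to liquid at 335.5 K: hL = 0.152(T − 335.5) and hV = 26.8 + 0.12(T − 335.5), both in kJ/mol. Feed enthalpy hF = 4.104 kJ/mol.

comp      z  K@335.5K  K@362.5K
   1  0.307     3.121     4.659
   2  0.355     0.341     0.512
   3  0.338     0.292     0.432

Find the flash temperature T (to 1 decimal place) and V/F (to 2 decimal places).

T = 337.4 K, V/F = 0.14

Adiabatic flash: solve Rachford–Rice at each trial T, then check hF = ψ·hV(T) + (1−ψ)·hL(T).
  T = 335.5 K: K = (3.121, 0.341, 0.292), RR gives ψ = 0.123, H_out = 3.290 kJ/mol
  T = 362.5 K: K = (4.659, 0.512, 0.432), RR gives ψ = 0.392, H_out = 14.277 kJ/mol
  T = 349.0 K: K = (3.843, 0.421, 0.358), RR gives ψ = 0.259, H_out = 8.894 kJ/mol
  T = 342.2 K: K = (3.468, 0.379, 0.324), RR gives ψ = 0.193, H_out = 6.149 kJ/mol
  T = 338.9 K: K = (3.294, 0.360, 0.308), RR gives ψ = 0.159, H_out = 4.767 kJ/mol
  T = 337.2 K: K = (3.207, 0.351, 0.300), RR gives ψ = 0.141, H_out = 4.036 kJ/mol
Linear interpolation between T = 337.2 (H_out = 4.036) and T = 338.9 (H_out = 4.767) on hF = 4.104 gives T ≈ 337.4 K, at which ψ = 0.14.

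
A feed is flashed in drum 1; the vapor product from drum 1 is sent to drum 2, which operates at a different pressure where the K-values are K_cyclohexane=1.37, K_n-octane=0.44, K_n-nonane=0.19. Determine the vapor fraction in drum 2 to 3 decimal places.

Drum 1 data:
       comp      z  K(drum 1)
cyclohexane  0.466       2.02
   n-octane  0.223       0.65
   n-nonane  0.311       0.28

Drum 1:
Let ψ₁ = V/F and solve Σ zᵢ(Kᵢ−1)/(1+ψ₁(Kᵢ−1)) = 0.
Check two-phase: ΣzᵢKᵢ = 1.173 > 1 and Σzᵢ/Kᵢ = 1.684 > 1, so g(0) = 0.173 > 0 and g(1) = -0.684 < 0.
Newton iteration, ψ₁⁰ = 0.5:
  ψ₁ = 0.500: g = -0.1297, g' = -0.646 → ψ₁ = 0.299
  ψ₁ = 0.299: g = -0.0085, g' = -0.581 → ψ₁ = 0.285
Converged at ψ₁ = 0.285.
Drum-1 compositions:
  cyclohexane: x = 0.361, y = 0.729
  n-octane: x = 0.248, y = 0.161
  n-nonane: x = 0.391, y = 0.110
Drum-2 feed = drum-1 vapor: z₂ = (0.7295, 0.1610, 0.1095).
Drum 2:
Material balance + equilibrium reduce to Σ zᵢ(Kᵢ−1)/(1+ψ₂(Kᵢ−1)) = 0.
g(0) = ΣzᵢKᵢ − 1 = 0.091 and g(1) = 1 − Σzᵢ/Kᵢ = -0.475, so a root lies in (0, 1).
Newton iteration, ψ₂⁰ = 0.5:
  ψ₂ = 0.500: g = -0.0466, g' = -0.372 → ψ₂ = 0.375
  ψ₂ = 0.375: g = -0.0044, g' = -0.306 → ψ₂ = 0.360
Converged at ψ₂ = 0.360.
  cyclohexane: x = 0.644, y = 0.882
  n-octane: x = 0.202, y = 0.089
  n-nonane: x = 0.155, y = 0.029

V/F (drum 2) = 0.360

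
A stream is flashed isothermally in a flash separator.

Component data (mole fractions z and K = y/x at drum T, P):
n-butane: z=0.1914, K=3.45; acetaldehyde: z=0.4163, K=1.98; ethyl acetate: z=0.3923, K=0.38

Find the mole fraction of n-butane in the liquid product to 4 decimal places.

x_n-butane = 0.0718

Material balance + equilibrium reduce to Σ zᵢ(Kᵢ−1)/(1+ψ(Kᵢ−1)) = 0.
Check two-phase: ΣzᵢKᵢ = 1.6337 > 1 and Σzᵢ/Kᵢ = 1.2981 > 1, so g(0) = 0.6337 > 0 and g(1) = -0.2981 < 0.
Newton iteration, ψ⁰ = 0.5:
  ψ = 0.5000: g = 0.13206, g' = -0.7289 → ψ = 0.6812
  ψ = 0.6812: g = -0.00069, g' = -0.7570 → ψ = 0.6803
Converged at ψ = 0.6803.
Compositions from xᵢ = zᵢ/(1+ψ(Kᵢ−1)), yᵢ = Kᵢxᵢ:
  n-butane: x = 0.0718, y = 0.2476
  acetaldehyde: x = 0.2498, y = 0.4946
  ethyl acetate: x = 0.6784, y = 0.2578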